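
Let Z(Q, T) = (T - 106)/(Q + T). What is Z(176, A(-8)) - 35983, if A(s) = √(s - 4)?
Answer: 3*(-11994*√3 + 1055519*I)/(√3 - 88*I) ≈ -35984.0 + 0.031524*I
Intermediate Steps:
A(s) = √(-4 + s)
Z(Q, T) = (-106 + T)/(Q + T)
Z(176, A(-8)) - 35983 = (-106 + √(-4 - 8))/(176 + √(-4 - 8)) - 35983 = (-106 + √(-12))/(176 + √(-12)) - 35983 = (-106 + 2*I*√3)/(176 + 2*I*√3) - 35983 = -35983 + (-106 + 2*I*√3)/(176 + 2*I*√3)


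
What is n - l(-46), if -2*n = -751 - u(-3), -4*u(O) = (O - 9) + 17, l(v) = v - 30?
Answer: 3607/8 ≈ 450.88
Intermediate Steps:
l(v) = -30 + v
u(O) = -2 - O/4 (u(O) = -((O - 9) + 17)/4 = -((-9 + O) + 17)/4 = -(8 + O)/4 = -2 - O/4)
n = 2999/8 (n = -(-751 - (-2 - ¼*(-3)))/2 = -(-751 - (-2 + ¾))/2 = -(-751 - 1*(-5/4))/2 = -(-751 + 5/4)/2 = -½*(-2999/4) = 2999/8 ≈ 374.88)
n - l(-46) = 2999/8 - (-30 - 46) = 2999/8 - 1*(-76) = 2999/8 + 76 = 3607/8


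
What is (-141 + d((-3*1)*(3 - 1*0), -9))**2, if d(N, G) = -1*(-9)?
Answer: 17424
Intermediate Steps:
d(N, G) = 9
(-141 + d((-3*1)*(3 - 1*0), -9))**2 = (-141 + 9)**2 = (-132)**2 = 17424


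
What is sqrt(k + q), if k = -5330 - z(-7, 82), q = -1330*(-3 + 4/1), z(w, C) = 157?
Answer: I*sqrt(6817) ≈ 82.565*I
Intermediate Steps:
q = -1330 (q = -1330*(-3 + 4*1) = -1330*(-3 + 4) = -1330*1 = -1330)
k = -5487 (k = -5330 - 1*157 = -5330 - 157 = -5487)
sqrt(k + q) = sqrt(-5487 - 1330) = sqrt(-6817) = I*sqrt(6817)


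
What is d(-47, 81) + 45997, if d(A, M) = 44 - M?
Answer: 45960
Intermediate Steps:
d(-47, 81) + 45997 = (44 - 1*81) + 45997 = (44 - 81) + 45997 = -37 + 45997 = 45960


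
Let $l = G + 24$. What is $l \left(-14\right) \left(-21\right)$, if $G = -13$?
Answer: $3234$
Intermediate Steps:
$l = 11$ ($l = -13 + 24 = 11$)
$l \left(-14\right) \left(-21\right) = 11 \left(-14\right) \left(-21\right) = \left(-154\right) \left(-21\right) = 3234$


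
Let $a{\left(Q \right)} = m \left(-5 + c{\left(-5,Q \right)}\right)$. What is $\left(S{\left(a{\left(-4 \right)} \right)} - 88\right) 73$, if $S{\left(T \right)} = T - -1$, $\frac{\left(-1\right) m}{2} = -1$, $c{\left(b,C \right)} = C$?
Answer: $-7665$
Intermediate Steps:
$m = 2$ ($m = \left(-2\right) \left(-1\right) = 2$)
$a{\left(Q \right)} = -10 + 2 Q$ ($a{\left(Q \right)} = 2 \left(-5 + Q\right) = -10 + 2 Q$)
$S{\left(T \right)} = 1 + T$ ($S{\left(T \right)} = T + 1 = 1 + T$)
$\left(S{\left(a{\left(-4 \right)} \right)} - 88\right) 73 = \left(\left(1 + \left(-10 + 2 \left(-4\right)\right)\right) - 88\right) 73 = \left(\left(1 - 18\right) - 88\right) 73 = \left(-17 - 88\right) 73 = \left(-105\right) 73 = -7665$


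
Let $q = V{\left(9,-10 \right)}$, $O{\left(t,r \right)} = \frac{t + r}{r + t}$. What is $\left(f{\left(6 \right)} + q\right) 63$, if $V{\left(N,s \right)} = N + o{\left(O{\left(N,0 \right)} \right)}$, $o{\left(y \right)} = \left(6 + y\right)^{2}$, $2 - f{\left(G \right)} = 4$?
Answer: $3528$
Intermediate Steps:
$O{\left(t,r \right)} = 1$ ($O{\left(t,r \right)} = \frac{r + t}{r + t} = 1$)
$f{\left(G \right)} = -2$ ($f{\left(G \right)} = 2 - 4 = -2$)
$V{\left(N,s \right)} = 49 + N$ ($V{\left(N,s \right)} = N + \left(6 + 1\right)^{2} = N + 7^{2} = N + 49 = 49 + N$)
$q = 58$ ($q = 49 + 9 = 58$)
$\left(f{\left(6 \right)} + q\right) 63 = \left(-2 + 58\right) 63 = 56 \cdot 63 = 3528$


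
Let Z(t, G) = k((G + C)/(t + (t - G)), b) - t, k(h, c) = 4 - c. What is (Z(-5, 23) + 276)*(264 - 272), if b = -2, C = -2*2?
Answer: -2296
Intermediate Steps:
C = -4
Z(t, G) = 6 - t (Z(t, G) = (4 - 1*(-2)) - t = (4 + 2) - t = 6 - t)
(Z(-5, 23) + 276)*(264 - 272) = ((6 - 1*(-5)) + 276)*(264 - 272) = ((6 + 5) + 276)*(-8) = (11 + 276)*(-8) = 287*(-8) = -2296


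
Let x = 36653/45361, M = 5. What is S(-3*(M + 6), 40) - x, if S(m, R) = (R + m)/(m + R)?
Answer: 8708/45361 ≈ 0.19197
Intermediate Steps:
x = 36653/45361 (x = 36653*(1/45361) = 36653/45361 ≈ 0.80803)
S(m, R) = 1 (S(m, R) = (R + m)/(R + m) = 1)
S(-3*(M + 6), 40) - x = 1 - 1*36653/45361 = 1 - 36653/45361 = 8708/45361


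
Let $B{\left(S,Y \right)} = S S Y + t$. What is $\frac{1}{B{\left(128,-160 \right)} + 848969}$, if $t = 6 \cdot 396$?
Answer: $- \frac{1}{1770095} \approx -5.6494 \cdot 10^{-7}$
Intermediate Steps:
$t = 2376$
$B{\left(S,Y \right)} = 2376 + Y S^{2}$ ($B{\left(S,Y \right)} = S S Y + 2376 = S^{2} Y + 2376 = Y S^{2} + 2376 = 2376 + Y S^{2}$)
$\frac{1}{B{\left(128,-160 \right)} + 848969} = \frac{1}{\left(2376 - 160 \cdot 128^{2}\right) + 848969} = \frac{1}{\left(2376 - 2621440\right) + 848969} = \frac{1}{-2619064 + 848969} = \frac{1}{-1770095} = - \frac{1}{1770095}$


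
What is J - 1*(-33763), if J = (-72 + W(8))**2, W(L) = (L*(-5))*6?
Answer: 131107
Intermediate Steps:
W(L) = -30*L (W(L) = -5*L*6 = -30*L)
J = 97344 (J = (-72 - 30*8)**2 = (-72 - 240)**2 = (-312)**2 = 97344)
J - 1*(-33763) = 97344 - 1*(-33763) = 97344 + 33763 = 131107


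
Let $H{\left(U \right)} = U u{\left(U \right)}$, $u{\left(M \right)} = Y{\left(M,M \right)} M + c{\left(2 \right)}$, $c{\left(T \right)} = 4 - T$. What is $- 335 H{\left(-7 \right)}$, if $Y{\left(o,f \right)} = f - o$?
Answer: $4690$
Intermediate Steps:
$u{\left(M \right)} = 2$ ($u{\left(M \right)} = \left(M - M\right) M + \left(4 - 2\right) = 0 M + \left(4 - 2\right) = 0 + 2 = 2$)
$H{\left(U \right)} = 2 U$ ($H{\left(U \right)} = U 2 = 2 U$)
$- 335 H{\left(-7 \right)} = - 335 \cdot 2 \left(-7\right) = \left(-335\right) \left(-14\right) = 4690$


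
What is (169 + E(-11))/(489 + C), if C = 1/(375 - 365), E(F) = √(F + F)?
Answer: 1690/4891 + 10*I*√22/4891 ≈ 0.34553 + 0.0095899*I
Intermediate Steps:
E(F) = √2*√F (E(F) = √(2*F) = √2*√F)
C = ⅒ (C = 1/10 = ⅒ ≈ 0.10000)
(169 + E(-11))/(489 + C) = (169 + √2*√(-11))/(489 + ⅒) = (169 + √2*(I*√11))/(4891/10) = (169 + I*√22)*(10/4891) = 1690/4891 + 10*I*√22/4891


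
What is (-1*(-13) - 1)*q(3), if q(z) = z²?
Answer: 108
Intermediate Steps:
(-1*(-13) - 1)*q(3) = (-1*(-13) - 1)*3² = (13 - 1)*9 = 12*9 = 108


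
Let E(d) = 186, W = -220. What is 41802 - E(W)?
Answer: 41616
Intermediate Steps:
41802 - E(W) = 41802 - 1*186 = 41802 - 186 = 41616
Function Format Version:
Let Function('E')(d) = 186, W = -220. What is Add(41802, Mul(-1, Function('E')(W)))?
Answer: 41616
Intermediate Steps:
Add(41802, Mul(-1, Function('E')(W))) = Add(41802, Mul(-1, 186)) = Add(41802, -186) = 41616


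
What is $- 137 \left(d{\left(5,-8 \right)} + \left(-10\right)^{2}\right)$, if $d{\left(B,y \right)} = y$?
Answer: $-12604$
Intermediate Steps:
$- 137 \left(d{\left(5,-8 \right)} + \left(-10\right)^{2}\right) = - 137 \left(-8 + \left(-10\right)^{2}\right) = - 137 \left(-8 + 100\right) = \left(-137\right) 92 = -12604$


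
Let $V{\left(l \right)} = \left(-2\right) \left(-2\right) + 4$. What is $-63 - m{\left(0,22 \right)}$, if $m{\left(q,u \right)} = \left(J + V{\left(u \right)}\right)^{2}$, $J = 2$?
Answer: $-163$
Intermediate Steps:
$V{\left(l \right)} = 8$ ($V{\left(l \right)} = 4 + 4 = 8$)
$m{\left(q,u \right)} = 100$ ($m{\left(q,u \right)} = \left(2 + 8\right)^{2} = 10^{2} = 100$)
$-63 - m{\left(0,22 \right)} = -63 - 100 = -163$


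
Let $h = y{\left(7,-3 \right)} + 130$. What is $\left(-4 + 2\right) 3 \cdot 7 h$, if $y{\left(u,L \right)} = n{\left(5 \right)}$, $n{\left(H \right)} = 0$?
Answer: $-5460$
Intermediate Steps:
$y{\left(u,L \right)} = 0$
$h = 130$ ($h = 0 + 130 = 130$)
$\left(-4 + 2\right) 3 \cdot 7 h = \left(-4 + 2\right) 3 \cdot 7 \cdot 130 = \left(-2\right) 3 \cdot 7 \cdot 130 = \left(-6\right) 7 \cdot 130 = \left(-42\right) 130 = -5460$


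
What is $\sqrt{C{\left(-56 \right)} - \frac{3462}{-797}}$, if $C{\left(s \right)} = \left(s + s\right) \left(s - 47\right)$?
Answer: $\frac{\sqrt{7330530238}}{797} \approx 107.43$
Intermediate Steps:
$C{\left(s \right)} = 2 s \left(-47 + s\right)$
$\sqrt{C{\left(-56 \right)} - \frac{3462}{-797}} = \sqrt{2 \left(-56\right) \left(-47 - 56\right) - \frac{3462}{-797}} = \sqrt{2 \left(-56\right) \left(-103\right) - - \frac{3462}{797}} = \sqrt{11536 + \frac{3462}{797}} = \sqrt{\frac{9197654}{797}} = \frac{\sqrt{7330530238}}{797}$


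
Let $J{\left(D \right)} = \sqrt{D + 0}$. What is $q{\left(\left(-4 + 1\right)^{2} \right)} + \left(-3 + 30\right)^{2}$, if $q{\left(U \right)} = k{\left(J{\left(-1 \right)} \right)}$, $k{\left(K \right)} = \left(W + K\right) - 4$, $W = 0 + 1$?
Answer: $726 + i \approx 726.0 + 1.0 i$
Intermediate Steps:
$J{\left(D \right)} = \sqrt{D}$
$W = 1$
$k{\left(K \right)} = -3 + K$ ($k{\left(K \right)} = \left(1 + K\right) - 4 = -3 + K$)
$q{\left(U \right)} = -3 + i$ ($q{\left(U \right)} = -3 + \sqrt{-1} = -3 + i$)
$q{\left(\left(-4 + 1\right)^{2} \right)} + \left(-3 + 30\right)^{2} = \left(-3 + i\right) + \left(-3 + 30\right)^{2} = \left(-3 + i\right) + 27^{2} = \left(-3 + i\right) + 729 = 726 + i$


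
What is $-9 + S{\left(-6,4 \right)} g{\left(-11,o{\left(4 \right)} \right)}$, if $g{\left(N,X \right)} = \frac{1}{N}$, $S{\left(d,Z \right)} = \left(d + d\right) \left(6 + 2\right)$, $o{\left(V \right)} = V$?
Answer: $- \frac{3}{11} \approx -0.27273$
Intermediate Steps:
$S{\left(d,Z \right)} = 16 d$ ($S{\left(d,Z \right)} = 2 d 8 = 16 d$)
$-9 + S{\left(-6,4 \right)} g{\left(-11,o{\left(4 \right)} \right)} = -9 + \frac{16 \left(-6\right)}{-11} = -9 - - \frac{96}{11} = -9 + \frac{96}{11} = - \frac{3}{11}$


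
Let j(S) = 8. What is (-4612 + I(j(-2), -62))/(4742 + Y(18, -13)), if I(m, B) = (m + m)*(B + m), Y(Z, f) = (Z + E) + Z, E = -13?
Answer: -5476/4765 ≈ -1.1492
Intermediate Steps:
Y(Z, f) = -13 + 2*Z (Y(Z, f) = (Z - 13) + Z = (-13 + Z) + Z = -13 + 2*Z)
I(m, B) = 2*m*(B + m) (I(m, B) = (2*m)*(B + m) = 2*m*(B + m))
(-4612 + I(j(-2), -62))/(4742 + Y(18, -13)) = (-4612 + 2*8*(-62 + 8))/(4742 + (-13 + 2*18)) = (-4612 + 2*8*(-54))/(4742 + (-13 + 36)) = (-4612 - 864)/(4742 + 23) = -5476/4765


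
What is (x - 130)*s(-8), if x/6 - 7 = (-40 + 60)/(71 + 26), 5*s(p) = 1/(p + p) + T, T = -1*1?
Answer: 8942/485 ≈ 18.437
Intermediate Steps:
T = -1
s(p) = -1/5 + 1/(10*p) (s(p) = (1/(p + p) - 1)/5 = (1/(2*p) - 1)/5 = (-1 + 1/(2*p))/5 = -1/5 + 1/(10*p))
x = 4194/97 (x = 42 + 6*((-40 + 60)/(71 + 26)) = 42 + 6*(20/97) = 42 + 120/97 = 4194/97 ≈ 43.237)
(x - 130)*s(-8) = (4194/97 - 130)*((1/10)*(1 - 2*(-8))/(-8)) = -4208*(-1)*(1 + 16)/(485*8) = -4208*(-1)*17/(485*8) = -8416/97*(-17/80) = 8942/485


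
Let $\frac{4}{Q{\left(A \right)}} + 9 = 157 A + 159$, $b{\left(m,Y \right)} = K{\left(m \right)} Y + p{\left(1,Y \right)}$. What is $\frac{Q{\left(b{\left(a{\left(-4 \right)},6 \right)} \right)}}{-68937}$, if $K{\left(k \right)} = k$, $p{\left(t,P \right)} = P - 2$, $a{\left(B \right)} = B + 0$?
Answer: $\frac{2}{103060815} \approx 1.9406 \cdot 10^{-8}$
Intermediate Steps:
$a{\left(B \right)} = B$
$p{\left(t,P \right)} = -2 + P$
$b{\left(m,Y \right)} = -2 + Y + Y m$ ($b{\left(m,Y \right)} = m Y + \left(-2 + Y\right) = Y m + \left(-2 + Y\right) = -2 + Y + Y m$)
$Q{\left(A \right)} = \frac{4}{150 + 157 A}$ ($Q{\left(A \right)} = \frac{4}{-9 + \left(157 A + 159\right)} = \frac{4}{-9 + \left(159 + 157 A\right)} = \frac{4}{150 + 157 A}$)
$\frac{Q{\left(b{\left(a{\left(-4 \right)},6 \right)} \right)}}{-68937} = \frac{4 \frac{1}{150 + 157 \left(-2 + 6 + 6 \left(-4\right)\right)}}{-68937} = \frac{4}{150 + 157 \left(-2 + 6 - 24\right)} \left(- \frac{1}{68937}\right) = \frac{4}{150 + 157 \left(-20\right)} \left(- \frac{1}{68937}\right) = \frac{4}{150 - 3140} \left(- \frac{1}{68937}\right) = \frac{4}{-2990} \left(- \frac{1}{68937}\right) = 4 \left(- \frac{1}{2990}\right) \left(- \frac{1}{68937}\right) = \left(- \frac{2}{1495}\right) \left(- \frac{1}{68937}\right) = \frac{2}{103060815}$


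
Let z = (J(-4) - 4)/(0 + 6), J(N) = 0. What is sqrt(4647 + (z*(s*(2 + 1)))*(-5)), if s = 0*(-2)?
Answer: sqrt(4647) ≈ 68.169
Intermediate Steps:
s = 0
z = -2/3 (z = (0 - 4)/(0 + 6) = -4/6 = -4*1/6 = -2/3 ≈ -0.66667)
sqrt(4647 + (z*(s*(2 + 1)))*(-5)) = sqrt(4647 - 0*(2 + 1)*(-5)) = sqrt(4647 - 0*3*(-5)) = sqrt(4647 - 2/3*0*(-5)) = sqrt(4647 + 0*(-5)) = sqrt(4647 + 0) = sqrt(4647)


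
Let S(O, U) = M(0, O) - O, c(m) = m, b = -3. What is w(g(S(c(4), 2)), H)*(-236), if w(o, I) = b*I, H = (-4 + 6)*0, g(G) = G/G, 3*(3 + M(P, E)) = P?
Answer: 0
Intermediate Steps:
M(P, E) = -3 + P/3
S(O, U) = -3 - O (S(O, U) = (-3 + (⅓)*0) - O = (-3 + 0) - O = -3 - O)
g(G) = 1
H = 0 (H = 2*0 = 0)
w(o, I) = -3*I
w(g(S(c(4), 2)), H)*(-236) = -3*0*(-236) = 0*(-236) = 0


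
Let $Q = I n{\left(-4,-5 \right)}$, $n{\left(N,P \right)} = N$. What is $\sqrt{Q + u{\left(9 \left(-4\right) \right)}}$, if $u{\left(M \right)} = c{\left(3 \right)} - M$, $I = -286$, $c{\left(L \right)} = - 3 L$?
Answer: $\sqrt{1171} \approx 34.22$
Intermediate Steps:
$Q = 1144$ ($Q = \left(-286\right) \left(-4\right) = 1144$)
$u{\left(M \right)} = -9 - M$ ($u{\left(M \right)} = \left(-3\right) 3 - M = -9 - M$)
$\sqrt{Q + u{\left(9 \left(-4\right) \right)}} = \sqrt{1144 - \left(9 + 9 \left(-4\right)\right)} = \sqrt{1144 - -27} = \sqrt{1144 + \left(-9 + 36\right)} = \sqrt{1144 + 27} = \sqrt{1171}$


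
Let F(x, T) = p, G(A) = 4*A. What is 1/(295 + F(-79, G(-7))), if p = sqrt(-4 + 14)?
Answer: 59/17403 - sqrt(10)/87015 ≈ 0.0033539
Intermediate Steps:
p = sqrt(10) ≈ 3.1623
F(x, T) = sqrt(10)
1/(295 + F(-79, G(-7))) = 1/(295 + sqrt(10))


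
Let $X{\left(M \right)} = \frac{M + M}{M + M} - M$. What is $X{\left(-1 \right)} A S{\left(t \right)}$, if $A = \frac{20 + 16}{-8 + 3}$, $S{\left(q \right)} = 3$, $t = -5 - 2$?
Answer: $- \frac{216}{5} \approx -43.2$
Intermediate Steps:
$t = -7$ ($t = -5 - 2 = -7$)
$X{\left(M \right)} = 1 - M$ ($X{\left(M \right)} = \frac{2 M}{2 M} - M = 2 M \frac{1}{2 M} - M = 1 - M$)
$A = - \frac{36}{5}$ ($A = \frac{36}{-5} = 36 \left(- \frac{1}{5}\right) = - \frac{36}{5} \approx -7.2$)
$X{\left(-1 \right)} A S{\left(t \right)} = \left(1 - -1\right) \left(- \frac{36}{5}\right) 3 = \left(1 + 1\right) \left(- \frac{36}{5}\right) 3 = 2 \left(- \frac{36}{5}\right) 3 = \left(- \frac{72}{5}\right) 3 = - \frac{216}{5}$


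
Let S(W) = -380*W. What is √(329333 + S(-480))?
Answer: √511733 ≈ 715.36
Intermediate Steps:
√(329333 + S(-480)) = √(329333 - 380*(-480)) = √(329333 + 182400) = √511733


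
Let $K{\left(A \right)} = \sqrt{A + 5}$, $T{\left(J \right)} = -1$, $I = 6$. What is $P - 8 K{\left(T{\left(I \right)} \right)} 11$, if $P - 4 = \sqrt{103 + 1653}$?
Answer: $-172 + 2 \sqrt{439} \approx -130.1$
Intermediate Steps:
$K{\left(A \right)} = \sqrt{5 + A}$
$P = 4 + 2 \sqrt{439}$ ($P = 4 + \sqrt{103 + 1653} = 4 + \sqrt{1756} = 4 + 2 \sqrt{439} \approx 45.905$)
$P - 8 K{\left(T{\left(I \right)} \right)} 11 = \left(4 + 2 \sqrt{439}\right) - 8 \sqrt{5 - 1} \cdot 11 = \left(4 + 2 \sqrt{439}\right) - 8 \sqrt{4} \cdot 11 = \left(4 + 2 \sqrt{439}\right) - 8 \cdot 2 \cdot 11 = \left(4 + 2 \sqrt{439}\right) - 16 \cdot 11 = \left(4 + 2 \sqrt{439}\right) - 176 = -172 + 2 \sqrt{439}$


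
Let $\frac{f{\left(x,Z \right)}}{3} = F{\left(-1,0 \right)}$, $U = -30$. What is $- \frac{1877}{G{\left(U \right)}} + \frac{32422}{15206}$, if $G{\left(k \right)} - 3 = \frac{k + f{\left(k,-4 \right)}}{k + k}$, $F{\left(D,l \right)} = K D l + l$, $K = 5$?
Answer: $- \frac{28428185}{53221} \approx -534.15$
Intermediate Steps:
$F{\left(D,l \right)} = l + 5 D l$ ($F{\left(D,l \right)} = 5 D l + l = l + 5 D l$)
$f{\left(x,Z \right)} = 0$ ($f{\left(x,Z \right)} = 3 \cdot 0 \left(1 + 5 \left(-1\right)\right) = 3 \cdot 0 \left(1 - 5\right) = 3 \cdot 0 \left(-4\right) = 3 \cdot 0 = 0$)
$G{\left(k \right)} = \frac{7}{2}$ ($G{\left(k \right)} = 3 + \frac{k + 0}{k + k} = 3 + \frac{k}{2 k} = 3 + k \frac{1}{2 k} = 3 + \frac{1}{2} = \frac{7}{2}$)
$- \frac{1877}{G{\left(U \right)}} + \frac{32422}{15206} = - \frac{1877}{\frac{7}{2}} + \frac{32422}{15206} = \left(-1877\right) \frac{2}{7} + 32422 \cdot \frac{1}{15206} = - \frac{3754}{7} + \frac{16211}{7603} = - \frac{28428185}{53221}$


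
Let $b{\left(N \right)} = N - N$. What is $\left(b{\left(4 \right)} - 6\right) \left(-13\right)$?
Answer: $78$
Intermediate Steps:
$b{\left(N \right)} = 0$
$\left(b{\left(4 \right)} - 6\right) \left(-13\right) = \left(0 - 6\right) \left(-13\right) = \left(-6\right) \left(-13\right) = 78$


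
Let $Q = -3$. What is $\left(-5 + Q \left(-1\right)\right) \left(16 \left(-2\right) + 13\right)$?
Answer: $38$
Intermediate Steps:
$\left(-5 + Q \left(-1\right)\right) \left(16 \left(-2\right) + 13\right) = \left(-5 - -3\right) \left(16 \left(-2\right) + 13\right) = \left(-5 + 3\right) \left(-32 + 13\right) = \left(-2\right) \left(-19\right) = 38$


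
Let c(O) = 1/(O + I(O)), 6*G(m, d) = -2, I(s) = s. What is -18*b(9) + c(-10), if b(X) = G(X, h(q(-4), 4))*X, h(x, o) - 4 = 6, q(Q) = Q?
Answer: 1079/20 ≈ 53.950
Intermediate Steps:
h(x, o) = 10 (h(x, o) = 4 + 6 = 10)
G(m, d) = -1/3 (G(m, d) = (1/6)*(-2) = -1/3)
b(X) = -X/3
c(O) = 1/(2*O) (c(O) = 1/(O + O) = 1/(2*O))
-18*b(9) + c(-10) = -(-6)*9 + (1/2)/(-10) = -18*(-3) + (1/2)*(-1/10) = 54 - 1/20 = 1079/20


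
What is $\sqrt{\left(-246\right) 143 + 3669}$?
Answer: $9 i \sqrt{389} \approx 177.51 i$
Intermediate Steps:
$\sqrt{\left(-246\right) 143 + 3669} = \sqrt{-35178 + 3669} = \sqrt{-31509} = 9 i \sqrt{389}$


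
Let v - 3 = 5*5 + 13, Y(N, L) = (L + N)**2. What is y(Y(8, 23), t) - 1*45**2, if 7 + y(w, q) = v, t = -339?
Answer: -1991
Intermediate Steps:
v = 41 (v = 3 + (5*5 + 13) = 3 + (25 + 13) = 3 + 38 = 41)
y(w, q) = 34 (y(w, q) = -7 + 41 = 34)
y(Y(8, 23), t) - 1*45**2 = 34 - 1*45**2 = 34 - 1*2025 = 34 - 2025 = -1991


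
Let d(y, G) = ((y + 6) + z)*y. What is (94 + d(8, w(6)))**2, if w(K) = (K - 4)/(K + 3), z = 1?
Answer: 45796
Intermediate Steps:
w(K) = (-4 + K)/(3 + K)
d(y, G) = y*(7 + y) (d(y, G) = ((y + 6) + 1)*y = ((6 + y) + 1)*y = (7 + y)*y = y*(7 + y))
(94 + d(8, w(6)))**2 = (94 + 8*(7 + 8))**2 = (94 + 8*15)**2 = (94 + 120)**2 = 214**2 = 45796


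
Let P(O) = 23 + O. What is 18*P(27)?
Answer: 900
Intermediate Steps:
18*P(27) = 18*(23 + 27) = 18*50 = 900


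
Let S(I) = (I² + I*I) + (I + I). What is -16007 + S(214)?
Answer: 76013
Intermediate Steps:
S(I) = 2*I + 2*I² (S(I) = (I² + I²) + 2*I = 2*I² + 2*I = 2*I + 2*I²)
-16007 + S(214) = -16007 + 2*214*(1 + 214) = -16007 + 2*214*215 = -16007 + 92020 = 76013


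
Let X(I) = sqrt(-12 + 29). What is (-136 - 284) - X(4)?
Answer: -420 - sqrt(17) ≈ -424.12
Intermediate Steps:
X(I) = sqrt(17)
(-136 - 284) - X(4) = (-136 - 284) - sqrt(17) = -420 - sqrt(17)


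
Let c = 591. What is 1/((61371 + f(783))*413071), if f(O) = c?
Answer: 1/25594705302 ≈ 3.9071e-11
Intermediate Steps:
f(O) = 591
1/((61371 + f(783))*413071) = 1/((61371 + 591)*413071) = (1/413071)/61962 = (1/61962)*(1/413071) = 1/25594705302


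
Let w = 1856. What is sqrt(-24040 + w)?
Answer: 2*I*sqrt(5546) ≈ 148.94*I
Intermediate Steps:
sqrt(-24040 + w) = sqrt(-24040 + 1856) = sqrt(-22184) = 2*I*sqrt(5546)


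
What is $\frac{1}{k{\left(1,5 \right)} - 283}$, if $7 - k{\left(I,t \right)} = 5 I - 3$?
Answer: $- \frac{1}{278} \approx -0.0035971$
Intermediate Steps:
$k{\left(I,t \right)} = 10 - 5 I$ ($k{\left(I,t \right)} = 7 - \left(5 I - 3\right) = 7 - \left(-3 + 5 I\right) = 10 - 5 I$)
$\frac{1}{k{\left(1,5 \right)} - 283} = \frac{1}{\left(10 - 5\right) - 283} = \frac{1}{5 - 283} = \frac{1}{-278} = - \frac{1}{278}$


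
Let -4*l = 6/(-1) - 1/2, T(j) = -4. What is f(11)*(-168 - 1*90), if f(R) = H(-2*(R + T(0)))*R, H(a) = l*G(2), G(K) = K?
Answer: -18447/2 ≈ -9223.5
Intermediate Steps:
l = 13/8 (l = -(6/(-1) - 1/2)/4 = -(6*(-1) - 1*½)/4 = -(-6 - ½)/4 = -¼*(-13/2) = 13/8 ≈ 1.6250)
H(a) = 13/4 (H(a) = (13/8)*2 = 13/4)
f(R) = 13*R/4
f(11)*(-168 - 1*90) = ((13/4)*11)*(-168 - 1*90) = 143*(-168 - 90)/4 = (143/4)*(-258) = -18447/2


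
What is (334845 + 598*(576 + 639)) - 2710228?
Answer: -1648813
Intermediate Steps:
(334845 + 598*(576 + 639)) - 2710228 = (334845 + 598*1215) - 2710228 = (334845 + 726570) - 2710228 = 1061415 - 2710228 = -1648813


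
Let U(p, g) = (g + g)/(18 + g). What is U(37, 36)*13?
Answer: 52/3 ≈ 17.333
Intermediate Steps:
U(p, g) = 2*g/(18 + g) (U(p, g) = (2*g)/(18 + g) = 2*g/(18 + g))
U(37, 36)*13 = (2*36/(18 + 36))*13 = (2*36/54)*13 = (2*36*(1/54))*13 = (4/3)*13 = 52/3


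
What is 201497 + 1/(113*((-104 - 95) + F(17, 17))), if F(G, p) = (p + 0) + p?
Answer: 3756911564/18645 ≈ 2.0150e+5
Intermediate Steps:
F(G, p) = 2*p (F(G, p) = p + p = 2*p)
201497 + 1/(113*((-104 - 95) + F(17, 17))) = 201497 + 1/(113*((-104 - 95) + 2*17)) = 201497 + 1/(113*(-199 + 34)) = 201497 + 1/(113*(-165)) = 201497 + 1/(-18645) = 201497 - 1/18645 = 3756911564/18645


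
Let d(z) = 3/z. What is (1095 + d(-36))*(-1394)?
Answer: -9157883/6 ≈ -1.5263e+6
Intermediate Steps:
(1095 + d(-36))*(-1394) = (1095 + 3/(-36))*(-1394) = (1095 + 3*(-1/36))*(-1394) = (1095 - 1/12)*(-1394) = (13139/12)*(-1394) = -9157883/6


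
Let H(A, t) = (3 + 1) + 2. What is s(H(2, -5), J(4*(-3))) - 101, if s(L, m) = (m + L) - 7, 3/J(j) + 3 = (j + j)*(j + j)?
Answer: -19481/191 ≈ -101.99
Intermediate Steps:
J(j) = 3/(-3 + 4*j**2) (J(j) = 3/(-3 + (j + j)*(j + j)) = 3/(-3 + (2*j)*(2*j)) = 3/(-3 + 4*j**2))
H(A, t) = 6 (H(A, t) = 4 + 2 = 6)
s(L, m) = -7 + L + m (s(L, m) = (L + m) - 7 = -7 + L + m)
s(H(2, -5), J(4*(-3))) - 101 = (-7 + 6 + 3/(-3 + 4*(4*(-3))**2)) - 101 = (-7 + 6 + 3/(-3 + 4*(-12)**2)) - 101 = (-7 + 6 + 3/(-3 + 4*144)) - 101 = (-7 + 6 + 3/(-3 + 576)) - 101 = (-7 + 6 + 3/573) - 101 = (-7 + 6 + 3*(1/573)) - 101 = (-7 + 6 + 1/191) - 101 = -190/191 - 101 = -19481/191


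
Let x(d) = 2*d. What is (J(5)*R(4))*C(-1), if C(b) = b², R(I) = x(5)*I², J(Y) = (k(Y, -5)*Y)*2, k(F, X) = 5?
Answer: 8000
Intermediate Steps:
J(Y) = 10*Y (J(Y) = (5*Y)*2 = 10*Y)
R(I) = 10*I² (R(I) = (2*5)*I² = 10*I²)
(J(5)*R(4))*C(-1) = ((10*5)*(10*4²))*(-1)² = (50*(10*16))*1 = (50*160)*1 = 8000*1 = 8000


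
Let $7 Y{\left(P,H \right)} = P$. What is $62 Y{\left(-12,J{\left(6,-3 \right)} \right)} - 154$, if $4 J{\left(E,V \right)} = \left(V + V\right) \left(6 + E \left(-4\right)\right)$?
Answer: $- \frac{1822}{7} \approx -260.29$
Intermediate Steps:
$J{\left(E,V \right)} = \frac{V \left(6 - 4 E\right)}{2}$ ($J{\left(E,V \right)} = \frac{\left(V + V\right) \left(6 + E \left(-4\right)\right)}{4} = \frac{2 V \left(6 - 4 E\right)}{4} = \frac{V \left(6 - 4 E\right)}{2}$)
$Y{\left(P,H \right)} = \frac{P}{7}$
$62 Y{\left(-12,J{\left(6,-3 \right)} \right)} - 154 = 62 \cdot \frac{1}{7} \left(-12\right) - 154 = 62 \left(- \frac{12}{7}\right) - 154 = - \frac{744}{7} - 154 = - \frac{1822}{7}$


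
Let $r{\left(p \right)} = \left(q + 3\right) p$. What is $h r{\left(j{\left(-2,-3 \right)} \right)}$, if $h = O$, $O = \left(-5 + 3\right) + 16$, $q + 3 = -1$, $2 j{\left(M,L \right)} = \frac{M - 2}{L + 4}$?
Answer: $28$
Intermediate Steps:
$j{\left(M,L \right)} = \frac{-2 + M}{2 \left(4 + L\right)}$ ($j{\left(M,L \right)} = \frac{\left(M - 2\right) \frac{1}{L + 4}}{2} = \frac{\left(-2 + M\right) \frac{1}{4 + L}}{2} = \frac{\frac{1}{4 + L} \left(-2 + M\right)}{2} = \frac{-2 + M}{2 \left(4 + L\right)}$)
$q = -4$ ($q = -3 - 1 = -4$)
$r{\left(p \right)} = - p$ ($r{\left(p \right)} = \left(-4 + 3\right) p = - p$)
$O = 14$ ($O = -2 + 16 = 14$)
$h = 14$
$h r{\left(j{\left(-2,-3 \right)} \right)} = 14 \left(- \frac{-2 - 2}{2 \left(4 - 3\right)}\right) = 14 \left(- \frac{-4}{2 \cdot 1}\right) = 14 \left(- \frac{1 \left(-4\right)}{2}\right) = 14 \left(\left(-1\right) \left(-2\right)\right) = 14 \cdot 2 = 28$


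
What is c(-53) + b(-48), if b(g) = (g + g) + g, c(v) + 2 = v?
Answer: -199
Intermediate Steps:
c(v) = -2 + v
b(g) = 3*g (b(g) = 2*g + g = 3*g)
c(-53) + b(-48) = (-2 - 53) + 3*(-48) = -55 - 144 = -199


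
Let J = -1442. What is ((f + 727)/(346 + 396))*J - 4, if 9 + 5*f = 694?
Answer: -89204/53 ≈ -1683.1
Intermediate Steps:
f = 137 (f = -9/5 + (⅕)*694 = -9/5 + 694/5 = 137)
((f + 727)/(346 + 396))*J - 4 = ((137 + 727)/(346 + 396))*(-1442) - 4 = (864/742)*(-1442) - 4 = (864*(1/742))*(-1442) - 4 = (432/371)*(-1442) - 4 = -88992/53 - 4 = -89204/53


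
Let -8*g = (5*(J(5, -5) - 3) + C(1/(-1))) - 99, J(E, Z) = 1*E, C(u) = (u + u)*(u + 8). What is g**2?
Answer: 10609/64 ≈ 165.77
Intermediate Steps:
C(u) = 2*u*(8 + u) (C(u) = (2*u)*(8 + u) = 2*u*(8 + u))
J(E, Z) = E
g = 103/8 (g = -((5*(5 - 3) + 2*(8 + 1/(-1))/(-1)) - 99)/8 = -((5*2 + 2*(-1)*(8 - 1)) - 99)/8 = -((10 + 2*(-1)*7) - 99)/8 = -((10 - 14) - 99)/8 = -(-4 - 99)/8 = -1/8*(-103) = 103/8 ≈ 12.875)
g**2 = (103/8)**2 = 10609/64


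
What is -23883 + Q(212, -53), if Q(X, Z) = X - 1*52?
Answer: -23723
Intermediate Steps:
Q(X, Z) = -52 + X (Q(X, Z) = X - 52 = -52 + X)
-23883 + Q(212, -53) = -23883 + (-52 + 212) = -23883 + 160 = -23723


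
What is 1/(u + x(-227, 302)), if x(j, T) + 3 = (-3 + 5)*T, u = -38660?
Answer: -1/38059 ≈ -2.6275e-5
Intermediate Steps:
x(j, T) = -3 + 2*T (x(j, T) = -3 + (-3 + 5)*T = -3 + 2*T)
1/(u + x(-227, 302)) = 1/(-38660 + (-3 + 2*302)) = 1/(-38660 + (-3 + 604)) = 1/(-38660 + 601) = 1/(-38059) = -1/38059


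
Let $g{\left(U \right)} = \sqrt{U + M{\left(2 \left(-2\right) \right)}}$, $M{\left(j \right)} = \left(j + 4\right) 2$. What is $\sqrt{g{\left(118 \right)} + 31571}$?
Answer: $\sqrt{31571 + \sqrt{118}} \approx 177.71$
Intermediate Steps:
$M{\left(j \right)} = 8 + 2 j$ ($M{\left(j \right)} = \left(4 + j\right) 2 = 8 + 2 j$)
$g{\left(U \right)} = \sqrt{U}$ ($g{\left(U \right)} = \sqrt{U + \left(8 + 2 \cdot 2 \left(-2\right)\right)} = \sqrt{U + \left(8 + 2 \left(-4\right)\right)} = \sqrt{U + \left(8 - 8\right)} = \sqrt{U + 0} = \sqrt{U}$)
$\sqrt{g{\left(118 \right)} + 31571} = \sqrt{\sqrt{118} + 31571} = \sqrt{31571 + \sqrt{118}}$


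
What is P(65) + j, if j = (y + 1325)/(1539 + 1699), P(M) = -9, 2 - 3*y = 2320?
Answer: -85769/9714 ≈ -8.8294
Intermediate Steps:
y = -2318/3 (y = 2/3 - 1/3*2320 = 2/3 - 2320/3 = -2318/3 ≈ -772.67)
j = 1657/9714 (j = (-2318/3 + 1325)/(1539 + 1699) = (1657/3)/3238 = (1657/3)*(1/3238) = 1657/9714 ≈ 0.17058)
P(65) + j = -9 + 1657/9714 = -85769/9714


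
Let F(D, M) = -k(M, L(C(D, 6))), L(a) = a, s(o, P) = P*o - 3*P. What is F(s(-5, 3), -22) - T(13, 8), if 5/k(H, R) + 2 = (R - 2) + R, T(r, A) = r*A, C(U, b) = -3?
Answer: -207/2 ≈ -103.50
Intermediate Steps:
s(o, P) = -3*P + P*o
T(r, A) = A*r
k(H, R) = 5/(-4 + 2*R) (k(H, R) = 5/(-2 + ((R - 2) + R)) = 5/(-2 + ((-2 + R) + R)) = 5/(-2 + (-2 + 2*R)) = 5/(-4 + 2*R))
F(D, M) = ½ (F(D, M) = -5/(2*(-2 - 3)) = -5/(2*(-5)) = -5*(-1)/(2*5) = -1*(-½) = ½)
F(s(-5, 3), -22) - T(13, 8) = ½ - 8*13 = ½ - 1*104 = ½ - 104 = -207/2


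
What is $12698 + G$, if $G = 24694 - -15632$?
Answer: $53024$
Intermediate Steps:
$G = 40326$ ($G = 24694 + 15632 = 40326$)
$12698 + G = 12698 + 40326 = 53024$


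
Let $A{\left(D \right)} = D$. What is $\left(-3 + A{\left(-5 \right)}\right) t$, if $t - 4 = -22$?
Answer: $144$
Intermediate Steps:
$t = -18$ ($t = 4 - 22 = -18$)
$\left(-3 + A{\left(-5 \right)}\right) t = \left(-3 - 5\right) \left(-18\right) = \left(-8\right) \left(-18\right) = 144$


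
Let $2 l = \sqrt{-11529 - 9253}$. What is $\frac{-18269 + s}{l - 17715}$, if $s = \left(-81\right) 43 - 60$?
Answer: $\frac{772799160}{627652841} + \frac{21812 i \sqrt{20782}}{627652841} \approx 1.2313 + 0.0050098 i$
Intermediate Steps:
$l = \frac{i \sqrt{20782}}{2}$ ($l = \frac{\sqrt{-11529 - 9253}}{2} = \frac{\sqrt{-20782}}{2} = \frac{i \sqrt{20782}}{2} \approx 72.08 i$)
$s = -3543$ ($s = -3483 - 60 = -3543$)
$\frac{-18269 + s}{l - 17715} = \frac{-18269 - 3543}{\frac{i \sqrt{20782}}{2} - 17715} = - \frac{21812}{-17715 + \frac{i \sqrt{20782}}{2}}$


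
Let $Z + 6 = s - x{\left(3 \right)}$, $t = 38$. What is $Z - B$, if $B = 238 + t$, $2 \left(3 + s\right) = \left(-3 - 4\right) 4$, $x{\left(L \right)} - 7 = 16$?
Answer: $-322$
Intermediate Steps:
$x{\left(L \right)} = 23$ ($x{\left(L \right)} = 7 + 16 = 23$)
$s = -17$ ($s = -3 + \frac{\left(-3 - 4\right) 4}{2} = -3 + \frac{\left(-7\right) 4}{2} = -3 + \frac{1}{2} \left(-28\right) = -3 - 14 = -17$)
$Z = -46$ ($Z = -6 - 40 = -46$)
$B = 276$ ($B = 238 + 38 = 276$)
$Z - B = -46 - 276 = -322$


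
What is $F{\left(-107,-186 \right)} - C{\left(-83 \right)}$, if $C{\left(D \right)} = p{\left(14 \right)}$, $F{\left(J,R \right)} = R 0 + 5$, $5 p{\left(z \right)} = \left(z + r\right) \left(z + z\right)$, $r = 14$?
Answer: $- \frac{759}{5} \approx -151.8$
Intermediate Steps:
$p{\left(z \right)} = \frac{2 z \left(14 + z\right)}{5}$ ($p{\left(z \right)} = \frac{\left(z + 14\right) \left(z + z\right)}{5} = \frac{\left(14 + z\right) 2 z}{5} = \frac{2 z \left(14 + z\right)}{5}$)
$F{\left(J,R \right)} = 5$ ($F{\left(J,R \right)} = 0 + 5 = 5$)
$C{\left(D \right)} = \frac{784}{5}$ ($C{\left(D \right)} = \frac{2}{5} \cdot 14 \left(14 + 14\right) = \frac{2}{5} \cdot 14 \cdot 28 = \frac{784}{5}$)
$F{\left(-107,-186 \right)} - C{\left(-83 \right)} = 5 - \frac{784}{5} = - \frac{759}{5}$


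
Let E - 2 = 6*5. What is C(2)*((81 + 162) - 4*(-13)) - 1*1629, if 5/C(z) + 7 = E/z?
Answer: -13186/9 ≈ -1465.1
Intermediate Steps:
E = 32 (E = 2 + 6*5 = 2 + 30 = 32)
C(z) = 5/(-7 + 32/z)
C(2)*((81 + 162) - 4*(-13)) - 1*1629 = (-5*2/(-32 + 7*2))*((81 + 162) - 4*(-13)) - 1*1629 = (-5*2/(-32 + 14))*(243 + 52) - 1629 = -5*2/(-18)*295 - 1629 = -5*2*(-1/18)*295 - 1629 = (5/9)*295 - 1629 = 1475/9 - 1629 = -13186/9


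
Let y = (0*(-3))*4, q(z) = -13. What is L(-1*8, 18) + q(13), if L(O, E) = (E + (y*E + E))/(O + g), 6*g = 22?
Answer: -277/13 ≈ -21.308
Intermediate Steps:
g = 11/3 (g = (⅙)*22 = 11/3 ≈ 3.6667)
y = 0 (y = 0*4 = 0)
L(O, E) = 2*E/(11/3 + O) (L(O, E) = (E + (0*E + E))/(O + 11/3) = (E + (0 + E))/(11/3 + O) = (E + E)/(11/3 + O) = (2*E)/(11/3 + O) = 2*E/(11/3 + O))
L(-1*8, 18) + q(13) = 6*18/(11 + 3*(-1*8)) - 13 = 6*18/(11 + 3*(-8)) - 13 = 6*18/(11 - 24) - 13 = 6*18/(-13) - 13 = 6*18*(-1/13) - 13 = -108/13 - 13 = -277/13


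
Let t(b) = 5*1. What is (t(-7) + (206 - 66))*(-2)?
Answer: -290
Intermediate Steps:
t(b) = 5
(t(-7) + (206 - 66))*(-2) = (5 + (206 - 66))*(-2) = (5 + 140)*(-2) = 145*(-2) = -290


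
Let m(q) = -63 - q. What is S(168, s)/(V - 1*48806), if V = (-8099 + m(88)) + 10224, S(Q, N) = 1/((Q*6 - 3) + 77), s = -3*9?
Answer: -1/50672224 ≈ -1.9735e-8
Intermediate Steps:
s = -27
S(Q, N) = 1/(74 + 6*Q) (S(Q, N) = 1/((6*Q - 3) + 77) = 1/((-3 + 6*Q) + 77) = 1/(74 + 6*Q))
V = 1974 (V = (-8099 + (-63 - 1*88)) + 10224 = (-8099 + (-63 - 88)) + 10224 = (-8099 - 151) + 10224 = -8250 + 10224 = 1974)
S(168, s)/(V - 1*48806) = (1/(2*(37 + 3*168)))/(1974 - 1*48806) = (1/(2*(37 + 504)))/(1974 - 48806) = ((½)/541)/(-46832) = ((½)*(1/541))*(-1/46832) = (1/1082)*(-1/46832) = -1/50672224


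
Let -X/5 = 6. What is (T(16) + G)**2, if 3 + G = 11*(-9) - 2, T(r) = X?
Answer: 17956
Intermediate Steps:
X = -30 (X = -5*6 = -30)
T(r) = -30
G = -104 (G = -3 + (11*(-9) - 2) = -3 + (-99 - 2) = -3 - 101 = -104)
(T(16) + G)**2 = (-30 - 104)**2 = (-134)**2 = 17956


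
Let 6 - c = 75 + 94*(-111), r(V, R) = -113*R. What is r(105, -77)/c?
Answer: 8701/10365 ≈ 0.83946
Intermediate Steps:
c = 10365 (c = 6 - (75 + 94*(-111)) = 6 - (75 - 10434) = 6 - 1*(-10359) = 6 + 10359 = 10365)
r(105, -77)/c = -113*(-77)/10365 = 8701*(1/10365) = 8701/10365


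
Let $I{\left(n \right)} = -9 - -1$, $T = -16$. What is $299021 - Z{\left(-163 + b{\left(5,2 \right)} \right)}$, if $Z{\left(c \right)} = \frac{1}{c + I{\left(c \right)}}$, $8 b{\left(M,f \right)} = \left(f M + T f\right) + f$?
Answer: $\frac{103760289}{347} \approx 2.9902 \cdot 10^{5}$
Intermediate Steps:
$b{\left(M,f \right)} = - \frac{15 f}{8} + \frac{M f}{8}$ ($b{\left(M,f \right)} = \frac{\left(f M - 16 f\right) + f}{8} = \frac{\left(M f - 16 f\right) + f}{8} = \frac{\left(- 16 f + M f\right) + f}{8} = \frac{- 15 f + M f}{8} = - \frac{15 f}{8} + \frac{M f}{8}$)
$I{\left(n \right)} = -8$ ($I{\left(n \right)} = -9 + 1 = -8$)
$Z{\left(c \right)} = \frac{1}{-8 + c}$ ($Z{\left(c \right)} = \frac{1}{c - 8} = \frac{1}{-8 + c}$)
$299021 - Z{\left(-163 + b{\left(5,2 \right)} \right)} = 299021 - \frac{1}{-8 - \left(163 - \frac{-15 + 5}{4}\right)} = 299021 - \frac{1}{-8 - \left(163 - - \frac{5}{2}\right)} = 299021 - \frac{1}{-8 - \frac{331}{2}} = 299021 - \frac{1}{- \frac{347}{2}} = 299021 - - \frac{2}{347} = 299021 + \frac{2}{347} = \frac{103760289}{347}$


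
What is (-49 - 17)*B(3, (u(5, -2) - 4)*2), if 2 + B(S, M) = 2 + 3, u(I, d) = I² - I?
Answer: -198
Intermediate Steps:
B(S, M) = 3 (B(S, M) = -2 + (2 + 3) = -2 + 5 = 3)
(-49 - 17)*B(3, (u(5, -2) - 4)*2) = (-49 - 17)*3 = -66*3 = -198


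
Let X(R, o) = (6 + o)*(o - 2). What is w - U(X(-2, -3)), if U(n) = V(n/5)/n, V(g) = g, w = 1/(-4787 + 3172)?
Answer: -324/1615 ≈ -0.20062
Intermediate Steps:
X(R, o) = (-2 + o)*(6 + o) (X(R, o) = (6 + o)*(-2 + o) = (-2 + o)*(6 + o))
w = -1/1615 (w = 1/(-1615) = -1/1615 ≈ -0.00061920)
U(n) = 1/5 (U(n) = (n/5)/n = 1/5)
w - U(X(-2, -3)) = -1/1615 - 1*1/5 = -1/1615 - 1/5 = -324/1615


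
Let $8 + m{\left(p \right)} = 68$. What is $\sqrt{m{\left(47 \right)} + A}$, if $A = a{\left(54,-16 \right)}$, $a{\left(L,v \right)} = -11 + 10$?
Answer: $\sqrt{59} \approx 7.6811$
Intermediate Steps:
$m{\left(p \right)} = 60$ ($m{\left(p \right)} = -8 + 68 = 60$)
$a{\left(L,v \right)} = -1$
$A = -1$
$\sqrt{m{\left(47 \right)} + A} = \sqrt{60 - 1} = \sqrt{59}$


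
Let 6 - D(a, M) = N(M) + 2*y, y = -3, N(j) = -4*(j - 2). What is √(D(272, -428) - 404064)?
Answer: 2*I*√101443 ≈ 637.0*I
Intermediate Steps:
N(j) = 8 - 4*j (N(j) = -4*(-2 + j) = 8 - 4*j)
D(a, M) = 4 + 4*M (D(a, M) = 6 - ((8 - 4*M) + 2*(-3)) = 6 - ((8 - 4*M) - 6) = 6 - (2 - 4*M) = 6 + (-2 + 4*M) = 4 + 4*M)
√(D(272, -428) - 404064) = √((4 + 4*(-428)) - 404064) = √((4 - 1712) - 404064) = √(-1708 - 404064) = √(-405772) = 2*I*√101443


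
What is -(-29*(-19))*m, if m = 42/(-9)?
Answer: 7714/3 ≈ 2571.3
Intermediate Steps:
m = -14/3 (m = 42*(-1/9) = -14/3 ≈ -4.6667)
-(-29*(-19))*m = -(-29*(-19))*(-14)/3 = -551*(-14)/3 = -1*(-7714/3) = 7714/3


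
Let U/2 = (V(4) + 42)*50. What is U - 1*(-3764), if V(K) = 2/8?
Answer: 7989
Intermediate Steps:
V(K) = 1/4 (V(K) = 2*(1/8) = 1/4)
U = 4225 (U = 2*((1/4 + 42)*50) = 2*((169/4)*50) = 2*(4225/2) = 4225)
U - 1*(-3764) = 4225 - 1*(-3764) = 4225 + 3764 = 7989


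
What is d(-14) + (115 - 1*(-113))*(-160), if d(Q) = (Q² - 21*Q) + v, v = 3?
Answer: -35987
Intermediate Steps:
d(Q) = 3 + Q² - 21*Q (d(Q) = (Q² - 21*Q) + 3 = 3 + Q² - 21*Q)
d(-14) + (115 - 1*(-113))*(-160) = (3 + (-14)² - 21*(-14)) + (115 - 1*(-113))*(-160) = (3 + 196 + 294) + (115 + 113)*(-160) = 493 + 228*(-160) = 493 - 36480 = -35987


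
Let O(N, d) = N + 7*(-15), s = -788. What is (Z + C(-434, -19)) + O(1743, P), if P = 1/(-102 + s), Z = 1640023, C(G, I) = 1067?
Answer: 1642728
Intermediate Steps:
P = -1/890 (P = 1/(-102 - 788) = 1/(-890) = -1/890 ≈ -0.0011236)
O(N, d) = -105 + N (O(N, d) = N - 105 = -105 + N)
(Z + C(-434, -19)) + O(1743, P) = (1640023 + 1067) + (-105 + 1743) = 1641090 + 1638 = 1642728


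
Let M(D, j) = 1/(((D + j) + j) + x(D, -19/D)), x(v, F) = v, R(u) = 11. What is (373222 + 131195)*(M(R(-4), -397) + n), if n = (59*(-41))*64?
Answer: -60286887298401/772 ≈ -7.8092e+10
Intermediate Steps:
M(D, j) = 1/(2*D + 2*j) (M(D, j) = 1/(((D + j) + j) + D) = 1/((D + 2*j) + D) = 1/(2*D + 2*j))
n = -154816 (n = -2419*64 = -154816)
(373222 + 131195)*(M(R(-4), -397) + n) = (373222 + 131195)*(1/(2*(11 - 397)) - 154816) = 504417*((1/2)/(-386) - 154816) = 504417*((1/2)*(-1/386) - 154816) = 504417*(-1/772 - 154816) = 504417*(-119517953/772) = -60286887298401/772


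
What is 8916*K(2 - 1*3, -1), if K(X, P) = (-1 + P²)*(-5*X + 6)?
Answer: 0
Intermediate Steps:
K(X, P) = (-1 + P²)*(6 - 5*X)
8916*K(2 - 1*3, -1) = 8916*(-6 + 5*(2 - 1*3) + 6*(-1)² - 5*(2 - 1*3)*(-1)²) = 8916*(-6 + 5*(2 - 3) + 6*1 - 5*(2 - 3)*1) = 8916*(-6 + 5*(-1) + 6 - 5*(-1)*1) = 8916*(-6 - 5 + 6 + 5) = 8916*0 = 0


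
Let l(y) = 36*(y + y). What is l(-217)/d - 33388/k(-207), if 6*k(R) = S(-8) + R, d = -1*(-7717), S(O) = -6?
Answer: 514201088/547907 ≈ 938.48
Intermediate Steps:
l(y) = 72*y (l(y) = 36*(2*y) = 72*y)
d = 7717
k(R) = -1 + R/6 (k(R) = (-6 + R)/6 = -1 + R/6)
l(-217)/d - 33388/k(-207) = (72*(-217))/7717 - 33388/(-1 + (⅙)*(-207)) = -15624*1/7717 - 33388/(-1 - 69/2) = -15624/7717 - 33388/(-71/2) = -15624/7717 - 33388*(-2/71) = -15624/7717 + 66776/71 = 514201088/547907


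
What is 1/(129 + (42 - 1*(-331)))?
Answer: 1/502 ≈ 0.0019920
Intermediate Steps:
1/(129 + (42 - 1*(-331))) = 1/(129 + (42 + 331)) = 1/(129 + 373) = 1/502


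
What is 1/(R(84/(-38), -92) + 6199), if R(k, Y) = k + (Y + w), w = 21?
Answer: 19/116390 ≈ 0.00016324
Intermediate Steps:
R(k, Y) = 21 + Y + k (R(k, Y) = k + (Y + 21) = k + (21 + Y) = 21 + Y + k)
1/(R(84/(-38), -92) + 6199) = 1/((21 - 92 + 84/(-38)) + 6199) = 1/((21 - 92 + 84*(-1/38)) + 6199) = 1/((21 - 92 - 42/19) + 6199) = 1/(-1391/19 + 6199) = 1/(116390/19) = 19/116390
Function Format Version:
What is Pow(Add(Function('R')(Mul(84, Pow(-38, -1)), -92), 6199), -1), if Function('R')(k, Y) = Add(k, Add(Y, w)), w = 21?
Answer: Rational(19, 116390) ≈ 0.00016324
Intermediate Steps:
Function('R')(k, Y) = Add(21, Y, k) (Function('R')(k, Y) = Add(k, Add(Y, 21)) = Add(k, Add(21, Y)) = Add(21, Y, k))
Pow(Add(Function('R')(Mul(84, Pow(-38, -1)), -92), 6199), -1) = Pow(Add(Add(21, -92, Mul(84, Pow(-38, -1))), 6199), -1) = Pow(Add(Add(21, -92, Mul(84, Rational(-1, 38))), 6199), -1) = Pow(Add(Add(21, -92, Rational(-42, 19)), 6199), -1) = Pow(Add(Rational(-1391, 19), 6199), -1) = Pow(Rational(116390, 19), -1) = Rational(19, 116390)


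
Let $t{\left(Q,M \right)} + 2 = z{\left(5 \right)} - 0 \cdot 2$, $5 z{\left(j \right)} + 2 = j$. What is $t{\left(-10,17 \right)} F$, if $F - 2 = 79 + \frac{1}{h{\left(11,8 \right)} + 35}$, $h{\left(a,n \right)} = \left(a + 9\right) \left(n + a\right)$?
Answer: $- \frac{235312}{2075} \approx -113.4$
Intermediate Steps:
$h{\left(a,n \right)} = \left(9 + a\right) \left(a + n\right)$
$z{\left(j \right)} = - \frac{2}{5} + \frac{j}{5}$
$F = \frac{33616}{415}$ ($F = 2 + \left(79 + \frac{1}{\left(11^{2} + 9 \cdot 11 + 9 \cdot 8 + 11 \cdot 8\right) + 35}\right) = 2 + \left(79 + \frac{1}{\left(121 + 99 + 72 + 88\right) + 35}\right) = 2 + \left(79 + \frac{1}{380 + 35}\right) = 2 + \left(79 + \frac{1}{415}\right) = 2 + \frac{32786}{415} = \frac{33616}{415} \approx 81.002$)
$t{\left(Q,M \right)} = - \frac{7}{5}$ ($t{\left(Q,M \right)} = -2 + \left(\left(- \frac{2}{5} + \frac{1}{5} \cdot 5\right) - 0 \cdot 2\right) = -2 + \left(\left(- \frac{2}{5} + 1\right) - 0\right) = -2 + \left(\frac{3}{5} + 0\right) = -2 + \frac{3}{5} = - \frac{7}{5}$)
$t{\left(-10,17 \right)} F = \left(- \frac{7}{5}\right) \frac{33616}{415} = - \frac{235312}{2075}$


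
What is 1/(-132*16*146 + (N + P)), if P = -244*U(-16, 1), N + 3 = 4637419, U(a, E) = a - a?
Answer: 1/4329064 ≈ 2.3100e-7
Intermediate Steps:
U(a, E) = 0
N = 4637416 (N = -3 + 4637419 = 4637416)
P = 0 (P = -244*0 = 0)
1/(-132*16*146 + (N + P)) = 1/(-132*16*146 + (4637416 + 0)) = 1/(-2112*146 + 4637416) = 1/(-308352 + 4637416) = 1/4329064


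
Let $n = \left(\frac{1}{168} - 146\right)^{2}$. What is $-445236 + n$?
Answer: $- \frac{11964767135}{28224} \approx -4.2392 \cdot 10^{5}$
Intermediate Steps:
$n = \frac{601573729}{28224}$ ($n = \left(\frac{1}{168} - 146\right)^{2} = \left(- \frac{24527}{168}\right)^{2} = \frac{601573729}{28224} \approx 21314.0$)
$-445236 + n = -445236 + \frac{601573729}{28224} = - \frac{11964767135}{28224}$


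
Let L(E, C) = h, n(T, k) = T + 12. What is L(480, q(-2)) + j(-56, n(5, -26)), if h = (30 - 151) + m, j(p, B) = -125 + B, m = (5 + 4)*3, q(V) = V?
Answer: -202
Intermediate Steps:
n(T, k) = 12 + T
m = 27 (m = 9*3 = 27)
h = -94 (h = (30 - 151) + 27 = -121 + 27 = -94)
L(E, C) = -94
L(480, q(-2)) + j(-56, n(5, -26)) = -94 + (-125 + (12 + 5)) = -94 + (-125 + 17) = -94 - 108 = -202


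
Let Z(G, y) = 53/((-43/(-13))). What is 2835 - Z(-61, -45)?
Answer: 121216/43 ≈ 2819.0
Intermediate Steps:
Z(G, y) = 689/43 (Z(G, y) = 53/((-43*(-1/13))) = 53/(43/13) = 53*(13/43) = 689/43)
2835 - Z(-61, -45) = 2835 - 1*689/43 = 2835 - 689/43 = 121216/43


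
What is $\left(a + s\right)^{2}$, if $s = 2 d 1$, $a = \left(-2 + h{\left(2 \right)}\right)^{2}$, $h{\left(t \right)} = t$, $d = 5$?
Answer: $100$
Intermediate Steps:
$a = 0$ ($a = \left(-2 + 2\right)^{2} = 0^{2} = 0$)
$s = 10$ ($s = 2 \cdot 5 \cdot 1 = 10 \cdot 1 = 10$)
$\left(a + s\right)^{2} = \left(0 + 10\right)^{2} = 10^{2} = 100$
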